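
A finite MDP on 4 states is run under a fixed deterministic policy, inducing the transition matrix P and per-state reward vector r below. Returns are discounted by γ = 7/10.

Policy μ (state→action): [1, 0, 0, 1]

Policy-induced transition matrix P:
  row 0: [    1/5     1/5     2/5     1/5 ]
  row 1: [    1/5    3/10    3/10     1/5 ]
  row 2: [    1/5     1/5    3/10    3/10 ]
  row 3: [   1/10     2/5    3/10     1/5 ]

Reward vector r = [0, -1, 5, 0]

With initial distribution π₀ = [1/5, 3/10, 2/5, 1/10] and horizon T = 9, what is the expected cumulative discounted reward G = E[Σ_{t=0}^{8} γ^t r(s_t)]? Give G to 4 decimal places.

G = 4.6189

t=0: π = [0.2000, 0.3000, 0.4000, 0.1000], E[r] = 1.7000, γ^t·E[r] = 1.700000, running G = 1.700000
t=1: π = [0.1900, 0.2500, 0.3200, 0.2400], E[r] = 1.3500, γ^t·E[r] = 0.945000, running G = 2.645000
t=2: π = [0.1760, 0.2730, 0.3190, 0.2320], E[r] = 1.3220, γ^t·E[r] = 0.647780, running G = 3.292780
t=3: π = [0.1768, 0.2737, 0.3176, 0.2319], E[r] = 1.3143, γ^t·E[r] = 0.450805, running G = 3.743585
t=4: π = [0.1768, 0.2738, 0.3177, 0.2318], E[r] = 1.3147, γ^t·E[r] = 0.315647, running G = 4.059232
t=5: π = [0.1768, 0.2737, 0.3177, 0.2318], E[r] = 1.3147, γ^t·E[r] = 0.220958, running G = 4.280190
t=6: π = [0.1768, 0.2737, 0.3177, 0.2318], E[r] = 1.3147, γ^t·E[r] = 0.154671, running G = 4.434862
t=7: π = [0.1768, 0.2737, 0.3177, 0.2318], E[r] = 1.3147, γ^t·E[r] = 0.108270, running G = 4.543132
t=8: π = [0.1768, 0.2737, 0.3177, 0.2318], E[r] = 1.3147, γ^t·E[r] = 0.075789, running G = 4.618921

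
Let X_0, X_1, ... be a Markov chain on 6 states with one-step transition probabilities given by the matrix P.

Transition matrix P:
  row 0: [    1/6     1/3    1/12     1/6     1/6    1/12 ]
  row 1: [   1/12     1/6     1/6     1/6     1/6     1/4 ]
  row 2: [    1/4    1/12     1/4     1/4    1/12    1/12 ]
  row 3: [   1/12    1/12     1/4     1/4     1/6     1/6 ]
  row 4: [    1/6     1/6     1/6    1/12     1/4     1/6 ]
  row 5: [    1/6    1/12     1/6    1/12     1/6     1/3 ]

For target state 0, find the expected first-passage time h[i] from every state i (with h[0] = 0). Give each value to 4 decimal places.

First-step conditioning: h[0] = 0; for i ≠ 0, h[i] = 1 + Σ_k P[i][k]·h[k].
  h[1] = 1 + 1/6·h[1] + 1/6·h[2] + 1/6·h[3] + 1/6·h[4] + 1/4·h[5]
  h[2] = 1 + 1/12·h[1] + 1/4·h[2] + 1/4·h[3] + 1/12·h[4] + 1/12·h[5]
  h[3] = 1 + 1/12·h[1] + 1/4·h[2] + 1/4·h[3] + 1/6·h[4] + 1/6·h[5]
  h[4] = 1 + 1/6·h[1] + 1/6·h[2] + 1/12·h[3] + 1/4·h[4] + 1/6·h[5]
  h[5] = 1 + 1/12·h[1] + 1/6·h[2] + 1/12·h[3] + 1/6·h[4] + 1/3·h[5]
Solving the 5×5 linear system over states ≠ 0 gives exactly h = [0, 19156/2817, 16120/2817, 57112/8451, 52748/8451, 52276/8451] (h[0] = 0 is the target).

h = [0.0000, 6.8001, 5.7224, 6.7580, 6.2416, 6.1858]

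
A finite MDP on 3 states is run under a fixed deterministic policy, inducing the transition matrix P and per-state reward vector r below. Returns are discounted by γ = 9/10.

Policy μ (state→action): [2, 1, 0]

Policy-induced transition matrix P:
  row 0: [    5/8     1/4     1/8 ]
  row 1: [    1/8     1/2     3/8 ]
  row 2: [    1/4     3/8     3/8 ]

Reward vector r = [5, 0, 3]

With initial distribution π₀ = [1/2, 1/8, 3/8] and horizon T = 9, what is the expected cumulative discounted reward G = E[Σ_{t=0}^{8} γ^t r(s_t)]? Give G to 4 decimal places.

t=0: π = [0.5000, 0.1250, 0.3750], E[r] = 3.6250, γ^t·E[r] = 3.625000, running G = 3.625000
t=1: π = [0.4219, 0.3281, 0.2500], E[r] = 2.8594, γ^t·E[r] = 2.573438, running G = 6.198438
t=2: π = [0.3672, 0.3633, 0.2695], E[r] = 2.6445, γ^t·E[r] = 2.142070, running G = 8.340508
t=3: π = [0.3423, 0.3745, 0.2832], E[r] = 2.5610, γ^t·E[r] = 1.866995, running G = 10.207502
t=4: π = [0.3315, 0.3790, 0.2894], E[r] = 2.5260, γ^t·E[r] = 1.657309, running G = 11.864812
t=5: π = [0.3270, 0.3809, 0.2921], E[r] = 2.5111, γ^t·E[r] = 1.482775, running G = 13.347587
t=6: π = [0.3250, 0.3817, 0.2933], E[r] = 2.5047, γ^t·E[r] = 1.331118, running G = 14.678705
t=7: π = [0.3242, 0.3821, 0.2938], E[r] = 2.5020, γ^t·E[r] = 1.196709, running G = 15.875414
t=8: π = [0.3238, 0.3822, 0.2940], E[r] = 2.5009, γ^t·E[r] = 1.076539, running G = 16.951953

G = 16.9520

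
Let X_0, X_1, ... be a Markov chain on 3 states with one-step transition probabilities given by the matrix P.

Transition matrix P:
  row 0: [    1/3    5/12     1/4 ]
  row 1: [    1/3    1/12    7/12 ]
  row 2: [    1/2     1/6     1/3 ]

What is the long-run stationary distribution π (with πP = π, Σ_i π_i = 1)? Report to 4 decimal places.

Balance equations π_j = Σ_i π_i·P[i][j]:
  π_0 = 1/3·π_0 + 1/3·π_1 + 1/2·π_2
  π_1 = 5/12·π_0 + 1/12·π_1 + 1/6·π_2
  normalize: π_0 + π_1 + π_2 = 1
Solving the linear system gives exactly π = [37/94, 23/94, 17/47].

π = [0.3936, 0.2447, 0.3617]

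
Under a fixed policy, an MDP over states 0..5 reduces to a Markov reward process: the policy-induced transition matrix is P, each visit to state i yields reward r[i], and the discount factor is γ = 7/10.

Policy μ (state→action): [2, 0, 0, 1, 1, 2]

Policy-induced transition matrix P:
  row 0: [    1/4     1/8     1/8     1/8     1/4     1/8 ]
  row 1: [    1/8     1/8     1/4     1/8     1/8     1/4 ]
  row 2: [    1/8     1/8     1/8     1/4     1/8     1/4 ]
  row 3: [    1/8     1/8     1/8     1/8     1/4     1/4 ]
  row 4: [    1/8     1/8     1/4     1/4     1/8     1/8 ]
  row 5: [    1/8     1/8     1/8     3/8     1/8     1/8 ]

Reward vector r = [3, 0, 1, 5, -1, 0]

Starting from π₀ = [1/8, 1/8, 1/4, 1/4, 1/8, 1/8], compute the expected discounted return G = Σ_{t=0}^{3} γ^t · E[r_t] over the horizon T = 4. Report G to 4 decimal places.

t=0: π = [0.1250, 0.1250, 0.2500, 0.2500, 0.1250, 0.1250], E[r] = 1.7500, γ^t·E[r] = 1.750000, running G = 1.750000
t=1: π = [0.1406, 0.1250, 0.1563, 0.2031, 0.1719, 0.2031], E[r] = 1.4219, γ^t·E[r] = 0.995313, running G = 2.745313
t=2: π = [0.1426, 0.1250, 0.1621, 0.2168, 0.1680, 0.1855], E[r] = 1.5059, γ^t·E[r] = 0.737871, running G = 3.483184
t=3: π = [0.1428, 0.1250, 0.1616, 0.2126, 0.1699, 0.1880], E[r] = 1.4834, γ^t·E[r] = 0.508806, running G = 3.991989

G = 3.9920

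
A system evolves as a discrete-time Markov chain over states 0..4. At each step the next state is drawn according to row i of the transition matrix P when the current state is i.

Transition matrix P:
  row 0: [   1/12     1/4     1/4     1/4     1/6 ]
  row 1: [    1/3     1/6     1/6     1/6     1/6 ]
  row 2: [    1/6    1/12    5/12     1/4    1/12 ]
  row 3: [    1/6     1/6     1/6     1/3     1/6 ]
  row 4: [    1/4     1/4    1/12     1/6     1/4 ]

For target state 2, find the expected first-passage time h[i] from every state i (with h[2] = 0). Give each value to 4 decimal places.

h = [5.4871, 5.8735, 0.0000, 5.9508, 6.4426]

First-step conditioning: h[2] = 0; for i ≠ 2, h[i] = 1 + Σ_k P[i][k]·h[k].
  h[0] = 1 + 1/12·h[0] + 1/4·h[1] + 1/4·h[3] + 1/6·h[4]
  h[1] = 1 + 1/3·h[0] + 1/6·h[1] + 1/6·h[3] + 1/6·h[4]
  h[3] = 1 + 1/6·h[0] + 1/6·h[1] + 1/3·h[3] + 1/6·h[4]
  h[4] = 1 + 1/4·h[0] + 1/4·h[1] + 1/6·h[3] + 1/4·h[4]
Solving the 4×4 linear system over states ≠ 2 gives exactly h = [2343/427, 2508/427, 0, 363/61, 393/61] (h[2] = 0 is the target).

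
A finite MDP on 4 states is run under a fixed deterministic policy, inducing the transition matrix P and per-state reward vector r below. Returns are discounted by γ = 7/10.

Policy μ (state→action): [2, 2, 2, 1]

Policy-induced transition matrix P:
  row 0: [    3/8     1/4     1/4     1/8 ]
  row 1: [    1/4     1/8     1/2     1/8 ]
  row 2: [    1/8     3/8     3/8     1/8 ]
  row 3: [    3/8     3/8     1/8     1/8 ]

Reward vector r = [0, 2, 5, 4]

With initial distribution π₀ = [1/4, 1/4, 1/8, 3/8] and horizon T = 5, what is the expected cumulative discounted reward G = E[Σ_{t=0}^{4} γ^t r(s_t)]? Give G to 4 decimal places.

t=0: π = [0.2500, 0.2500, 0.1250, 0.3750], E[r] = 2.6250, γ^t·E[r] = 2.625000, running G = 2.625000
t=1: π = [0.3125, 0.2813, 0.2813, 0.1250], E[r] = 2.4688, γ^t·E[r] = 1.728125, running G = 4.353125
t=2: π = [0.2695, 0.2656, 0.3398, 0.1250], E[r] = 2.7305, γ^t·E[r] = 1.337930, running G = 5.691055
t=3: π = [0.2568, 0.2749, 0.3433, 0.1250], E[r] = 2.7661, γ^t·E[r] = 0.948777, running G = 6.639832
t=4: π = [0.2548, 0.2742, 0.3460, 0.1250], E[r] = 2.7784, γ^t·E[r] = 0.667089, running G = 7.306921

G = 7.3069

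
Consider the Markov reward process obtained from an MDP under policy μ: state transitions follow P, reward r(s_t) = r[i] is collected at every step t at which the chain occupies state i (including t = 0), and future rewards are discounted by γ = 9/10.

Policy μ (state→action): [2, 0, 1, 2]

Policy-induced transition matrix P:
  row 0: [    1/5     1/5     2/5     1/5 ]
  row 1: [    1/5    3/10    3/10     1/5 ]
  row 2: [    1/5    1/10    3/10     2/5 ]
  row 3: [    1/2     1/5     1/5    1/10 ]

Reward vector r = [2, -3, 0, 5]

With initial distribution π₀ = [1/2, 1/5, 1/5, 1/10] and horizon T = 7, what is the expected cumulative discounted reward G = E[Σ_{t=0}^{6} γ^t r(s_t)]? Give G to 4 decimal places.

t=0: π = [0.5000, 0.2000, 0.2000, 0.1000], E[r] = 0.9000, γ^t·E[r] = 0.900000, running G = 0.900000
t=1: π = [0.2300, 0.2000, 0.3400, 0.2300], E[r] = 1.0100, γ^t·E[r] = 0.909000, running G = 1.809000
t=2: π = [0.2690, 0.1860, 0.3000, 0.2450], E[r] = 1.2050, γ^t·E[r] = 0.976050, running G = 2.785050
t=3: π = [0.2735, 0.1886, 0.3024, 0.2355], E[r] = 1.1587, γ^t·E[r] = 0.844692, running G = 3.629742
t=4: π = [0.2707, 0.1886, 0.3038, 0.2369], E[r] = 1.1601, γ^t·E[r] = 0.761135, running G = 4.390877
t=5: π = [0.2711, 0.1885, 0.3034, 0.2371], E[r] = 1.1620, γ^t·E[r] = 0.686177, running G = 5.077054
t=6: π = [0.2711, 0.1885, 0.3034, 0.2370], E[r] = 1.1615, γ^t·E[r] = 0.617293, running G = 5.694347

G = 5.6943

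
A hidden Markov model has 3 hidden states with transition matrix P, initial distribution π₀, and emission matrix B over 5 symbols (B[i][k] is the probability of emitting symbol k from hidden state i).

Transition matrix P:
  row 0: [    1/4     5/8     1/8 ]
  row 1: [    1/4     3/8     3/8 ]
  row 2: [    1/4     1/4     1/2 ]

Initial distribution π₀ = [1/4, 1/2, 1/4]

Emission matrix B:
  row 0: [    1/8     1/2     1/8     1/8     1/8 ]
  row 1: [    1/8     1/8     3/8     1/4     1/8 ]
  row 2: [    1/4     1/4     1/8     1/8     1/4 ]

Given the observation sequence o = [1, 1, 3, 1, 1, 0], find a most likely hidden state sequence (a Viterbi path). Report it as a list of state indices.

path = [0, 0, 1, 2, 2, 2]

t=0: δ = [1.250e-01, 6.250e-02, 6.250e-02]  (obs o_0=1)
t=1: δ = [1.562e-02, 9.766e-03, 7.812e-03]  ψ = [0, 0, 2]  (obs o_1=1)
t=2: δ = [4.883e-04, 2.441e-03, 4.883e-04]  ψ = [0, 0, 2]  (obs o_2=3)
t=3: δ = [3.052e-04, 1.144e-04, 2.289e-04]  ψ = [1, 1, 1]  (obs o_3=1)
t=4: δ = [3.815e-05, 2.384e-05, 2.861e-05]  ψ = [0, 0, 2]  (obs o_4=1)
t=5: δ = [1.192e-06, 2.980e-06, 3.576e-06]  ψ = [0, 0, 2]  (obs o_5=0)
backtrack: best end state = 2; path = [0, 0, 1, 2, 2, 2]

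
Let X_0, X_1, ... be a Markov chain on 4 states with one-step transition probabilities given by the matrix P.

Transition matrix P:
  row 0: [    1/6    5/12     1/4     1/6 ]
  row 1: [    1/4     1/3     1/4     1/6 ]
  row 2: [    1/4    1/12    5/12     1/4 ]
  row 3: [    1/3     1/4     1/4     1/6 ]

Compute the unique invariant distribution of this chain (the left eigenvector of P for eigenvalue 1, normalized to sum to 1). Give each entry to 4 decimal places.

π = [0.2455, 0.2628, 0.3000, 0.1917]

Balance equations π_j = Σ_i π_i·P[i][j]:
  π_0 = 1/6·π_0 + 1/4·π_1 + 1/4·π_2 + 1/3·π_3
  π_1 = 5/12·π_0 + 1/3·π_1 + 1/12·π_2 + 1/4·π_3
  π_2 = 1/4·π_0 + 1/4·π_1 + 5/12·π_2 + 1/4·π_3
  normalize: π_0 + π_1 + π_2 + π_3 = 1
Solving the linear system gives exactly π = [383/1560, 41/156, 3/10, 23/120].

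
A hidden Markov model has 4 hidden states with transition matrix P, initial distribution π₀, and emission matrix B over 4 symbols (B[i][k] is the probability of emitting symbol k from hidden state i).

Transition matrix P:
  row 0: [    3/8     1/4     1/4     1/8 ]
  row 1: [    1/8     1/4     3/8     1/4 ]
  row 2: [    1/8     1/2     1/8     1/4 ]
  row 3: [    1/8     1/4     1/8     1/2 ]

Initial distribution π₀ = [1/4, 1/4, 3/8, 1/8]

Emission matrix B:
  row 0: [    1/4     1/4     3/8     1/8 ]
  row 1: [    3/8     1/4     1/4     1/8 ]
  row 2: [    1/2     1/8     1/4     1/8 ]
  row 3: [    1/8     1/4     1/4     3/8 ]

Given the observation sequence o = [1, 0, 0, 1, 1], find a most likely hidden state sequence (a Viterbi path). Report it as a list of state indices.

t=0: δ = [6.250e-02, 6.250e-02, 4.688e-02, 3.125e-02]  (obs o_0=1)
t=1: δ = [5.859e-03, 8.789e-03, 1.172e-02, 1.953e-03]  ψ = [0, 2, 1, 1]  (obs o_1=0)
t=2: δ = [5.493e-04, 2.197e-03, 1.648e-03, 3.662e-04]  ψ = [0, 2, 1, 2]  (obs o_2=0)
t=3: δ = [6.866e-05, 2.060e-04, 1.030e-04, 1.373e-04]  ψ = [1, 2, 1, 1]  (obs o_3=1)
t=4: δ = [6.437e-06, 1.287e-05, 9.656e-06, 1.717e-05]  ψ = [0, 1, 1, 3]  (obs o_4=1)
backtrack: best end state = 3; path = [1, 2, 1, 3, 3]

path = [1, 2, 1, 3, 3]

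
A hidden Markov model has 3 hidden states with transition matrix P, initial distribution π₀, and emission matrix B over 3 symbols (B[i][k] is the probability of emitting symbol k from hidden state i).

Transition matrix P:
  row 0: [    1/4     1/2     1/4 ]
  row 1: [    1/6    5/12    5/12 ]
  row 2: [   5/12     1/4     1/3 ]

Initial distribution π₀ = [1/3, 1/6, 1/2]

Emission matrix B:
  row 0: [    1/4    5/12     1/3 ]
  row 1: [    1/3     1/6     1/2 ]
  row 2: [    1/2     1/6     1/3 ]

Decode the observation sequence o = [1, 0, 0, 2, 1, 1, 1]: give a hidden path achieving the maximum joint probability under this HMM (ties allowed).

path = [0, 1, 2, 2, 0, 0, 0]

t=0: δ = [1.389e-01, 2.778e-02, 8.333e-02]  (obs o_0=1)
t=1: δ = [8.681e-03, 2.315e-02, 1.736e-02]  ψ = [0, 0, 0]  (obs o_1=0)
t=2: δ = [1.808e-03, 3.215e-03, 4.823e-03]  ψ = [2, 1, 1]  (obs o_2=0)
t=3: δ = [6.698e-04, 6.698e-04, 5.358e-04]  ψ = [2, 1, 2]  (obs o_3=2)
t=4: δ = [9.303e-05, 5.582e-05, 4.651e-05]  ψ = [2, 0, 1]  (obs o_4=1)
t=5: δ = [9.690e-06, 7.752e-06, 3.876e-06]  ψ = [0, 0, 0]  (obs o_5=1)
t=6: δ = [1.009e-06, 8.075e-07, 5.384e-07]  ψ = [0, 0, 1]  (obs o_6=1)
backtrack: best end state = 0; path = [0, 1, 2, 2, 0, 0, 0]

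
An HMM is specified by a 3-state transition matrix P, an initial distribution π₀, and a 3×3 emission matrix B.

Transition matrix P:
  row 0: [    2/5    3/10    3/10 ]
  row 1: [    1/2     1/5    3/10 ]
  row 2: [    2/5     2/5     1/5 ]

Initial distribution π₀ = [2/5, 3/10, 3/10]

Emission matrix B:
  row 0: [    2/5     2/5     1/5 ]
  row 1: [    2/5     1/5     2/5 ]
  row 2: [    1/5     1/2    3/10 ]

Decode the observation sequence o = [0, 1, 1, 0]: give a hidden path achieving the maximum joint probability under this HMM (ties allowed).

t=0: δ = [1.600e-01, 1.200e-01, 6.000e-02]  (obs o_0=0)
t=1: δ = [2.560e-02, 9.600e-03, 2.400e-02]  ψ = [0, 0, 0]  (obs o_1=1)
t=2: δ = [4.096e-03, 1.920e-03, 3.840e-03]  ψ = [0, 2, 0]  (obs o_2=1)
t=3: δ = [6.554e-04, 6.144e-04, 2.458e-04]  ψ = [0, 2, 0]  (obs o_3=0)
backtrack: best end state = 0; path = [0, 0, 0, 0]

path = [0, 0, 0, 0]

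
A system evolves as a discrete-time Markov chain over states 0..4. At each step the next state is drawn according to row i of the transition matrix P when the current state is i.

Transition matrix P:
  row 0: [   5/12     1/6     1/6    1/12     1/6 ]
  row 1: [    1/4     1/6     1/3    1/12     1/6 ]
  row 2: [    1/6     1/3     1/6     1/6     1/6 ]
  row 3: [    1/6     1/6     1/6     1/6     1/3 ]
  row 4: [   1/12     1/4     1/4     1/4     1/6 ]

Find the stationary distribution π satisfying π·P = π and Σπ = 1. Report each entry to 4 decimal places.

π = [0.2254, 0.2191, 0.2191, 0.1455, 0.1909]

Balance equations π_j = Σ_i π_i·P[i][j]:
  π_0 = 5/12·π_0 + 1/4·π_1 + 1/6·π_2 + 1/6·π_3 + 1/12·π_4
  π_1 = 1/6·π_0 + 1/6·π_1 + 1/3·π_2 + 1/6·π_3 + 1/4·π_4
  π_2 = 1/6·π_0 + 1/3·π_1 + 1/6·π_2 + 1/6·π_3 + 1/4·π_4
  π_3 = 1/12·π_0 + 1/12·π_1 + 1/6·π_2 + 1/6·π_3 + 1/4·π_4
  normalize: π_0 + π_1 + π_2 + π_3 + π_4 = 1
Solving the linear system gives exactly π = [16/71, 140/639, 140/639, 31/213, 122/639].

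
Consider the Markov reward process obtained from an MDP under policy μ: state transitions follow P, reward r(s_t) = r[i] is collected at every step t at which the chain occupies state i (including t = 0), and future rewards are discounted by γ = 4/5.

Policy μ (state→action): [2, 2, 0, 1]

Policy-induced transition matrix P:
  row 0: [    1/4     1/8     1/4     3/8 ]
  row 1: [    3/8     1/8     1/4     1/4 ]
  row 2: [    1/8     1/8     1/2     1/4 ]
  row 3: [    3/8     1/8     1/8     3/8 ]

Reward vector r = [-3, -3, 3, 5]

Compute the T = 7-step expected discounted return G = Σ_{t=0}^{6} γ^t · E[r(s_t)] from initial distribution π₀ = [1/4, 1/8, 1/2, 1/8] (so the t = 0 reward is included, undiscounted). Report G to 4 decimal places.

t=0: π = [0.2500, 0.1250, 0.5000, 0.1250], E[r] = 1.0000, γ^t·E[r] = 1.000000, running G = 1.000000
t=1: π = [0.2188, 0.1250, 0.3594, 0.2969], E[r] = 1.5313, γ^t·E[r] = 1.225000, running G = 2.225000
t=2: π = [0.2578, 0.1250, 0.3027, 0.3145], E[r] = 1.3320, γ^t·E[r] = 0.852500, running G = 3.077500
t=3: π = [0.2671, 0.1250, 0.2864, 0.3215], E[r] = 1.2905, γ^t·E[r] = 0.660750, running G = 3.738250
t=4: π = [0.2700, 0.1250, 0.2814, 0.3236], E[r] = 1.2770, γ^t·E[r] = 0.523075, running G = 4.261325
t=5: π = [0.2709, 0.1250, 0.2799, 0.3242], E[r] = 1.2730, γ^t·E[r] = 0.417143, running G = 4.678468
t=6: π = [0.2712, 0.1250, 0.2795, 0.3244], E[r] = 1.2718, γ^t·E[r] = 0.333395, running G = 5.011863

G = 5.0119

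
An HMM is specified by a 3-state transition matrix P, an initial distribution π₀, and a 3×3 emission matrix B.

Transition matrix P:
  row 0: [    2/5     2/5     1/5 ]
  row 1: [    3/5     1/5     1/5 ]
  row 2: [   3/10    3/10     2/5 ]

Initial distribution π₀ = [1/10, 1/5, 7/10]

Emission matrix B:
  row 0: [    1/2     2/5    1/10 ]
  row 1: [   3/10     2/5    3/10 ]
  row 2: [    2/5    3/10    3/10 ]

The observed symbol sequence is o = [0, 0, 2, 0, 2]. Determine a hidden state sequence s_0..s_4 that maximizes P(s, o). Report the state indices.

t=0: δ = [5.000e-02, 6.000e-02, 2.800e-01]  (obs o_0=0)
t=1: δ = [4.200e-02, 2.520e-02, 4.480e-02]  ψ = [2, 2, 2]  (obs o_1=0)
t=2: δ = [1.680e-03, 5.040e-03, 5.376e-03]  ψ = [0, 0, 2]  (obs o_2=2)
t=3: δ = [1.512e-03, 4.838e-04, 8.602e-04]  ψ = [1, 2, 2]  (obs o_3=0)
t=4: δ = [6.048e-05, 1.814e-04, 1.032e-04]  ψ = [0, 0, 2]  (obs o_4=2)
backtrack: best end state = 1; path = [2, 0, 1, 0, 1]

path = [2, 0, 1, 0, 1]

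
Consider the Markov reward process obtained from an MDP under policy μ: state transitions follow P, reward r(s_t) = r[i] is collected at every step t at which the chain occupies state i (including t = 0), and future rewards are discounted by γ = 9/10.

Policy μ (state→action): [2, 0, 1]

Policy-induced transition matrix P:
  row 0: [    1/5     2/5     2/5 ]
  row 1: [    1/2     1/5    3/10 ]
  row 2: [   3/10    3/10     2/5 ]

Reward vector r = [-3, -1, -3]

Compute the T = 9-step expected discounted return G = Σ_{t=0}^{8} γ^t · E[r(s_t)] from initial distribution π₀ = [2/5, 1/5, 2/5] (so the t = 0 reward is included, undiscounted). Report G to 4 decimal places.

t=0: π = [0.4000, 0.2000, 0.4000], E[r] = -2.6000, γ^t·E[r] = -2.600000, running G = -2.600000
t=1: π = [0.3000, 0.3200, 0.3800], E[r] = -2.3600, γ^t·E[r] = -2.124000, running G = -4.724000
t=2: π = [0.3340, 0.2980, 0.3680], E[r] = -2.4040, γ^t·E[r] = -1.947240, running G = -6.671240
t=3: π = [0.3262, 0.3036, 0.3702], E[r] = -2.3928, γ^t·E[r] = -1.744351, running G = -8.415591
t=4: π = [0.3281, 0.3023, 0.3696], E[r] = -2.3955, γ^t·E[r] = -1.571674, running G = -9.987266
t=5: π = [0.3276, 0.3026, 0.3698], E[r] = -2.3948, γ^t·E[r] = -1.414124, running G = -11.401390
t=6: π = [0.3278, 0.3025, 0.3697], E[r] = -2.3950, γ^t·E[r] = -1.272795, running G = -12.674185
t=7: π = [0.3277, 0.3025, 0.3697], E[r] = -2.3950, γ^t·E[r] = -1.145497, running G = -13.819682
t=8: π = [0.3277, 0.3025, 0.3697], E[r] = -2.3950, γ^t·E[r] = -1.030952, running G = -14.850634

G = -14.8506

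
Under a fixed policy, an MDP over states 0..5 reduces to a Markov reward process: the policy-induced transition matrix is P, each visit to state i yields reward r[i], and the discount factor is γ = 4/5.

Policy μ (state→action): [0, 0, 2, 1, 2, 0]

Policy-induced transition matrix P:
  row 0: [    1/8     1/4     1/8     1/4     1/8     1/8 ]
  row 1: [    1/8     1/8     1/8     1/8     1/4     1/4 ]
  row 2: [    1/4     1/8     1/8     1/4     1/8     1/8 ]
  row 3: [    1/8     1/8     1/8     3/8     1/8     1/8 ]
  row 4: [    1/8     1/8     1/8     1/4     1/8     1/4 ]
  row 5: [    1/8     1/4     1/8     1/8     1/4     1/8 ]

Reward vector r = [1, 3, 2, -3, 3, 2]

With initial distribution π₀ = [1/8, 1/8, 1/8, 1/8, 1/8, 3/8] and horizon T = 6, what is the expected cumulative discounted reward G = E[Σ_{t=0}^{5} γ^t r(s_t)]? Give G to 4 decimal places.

t=0: π = [0.1250, 0.1250, 0.1250, 0.1250, 0.1250, 0.3750], E[r] = 1.5000, γ^t·E[r] = 1.500000, running G = 1.500000
t=1: π = [0.1406, 0.1875, 0.1250, 0.2031, 0.1875, 0.1563], E[r] = 1.2188, γ^t·E[r] = 0.975000, running G = 2.475000
t=2: π = [0.1406, 0.1621, 0.1250, 0.2324, 0.1680, 0.1719], E[r] = 1.0273, γ^t·E[r] = 0.657500, running G = 3.132500
t=3: π = [0.1406, 0.1641, 0.1250, 0.2373, 0.1667, 0.1663], E[r] = 1.0037, γ^t·E[r] = 0.513875, running G = 3.646375
t=4: π = [0.1406, 0.1634, 0.1250, 0.2384, 0.1663, 0.1664], E[r] = 0.9972, γ^t·E[r] = 0.408438, running G = 4.054813
t=5: π = [0.1406, 0.1634, 0.1250, 0.2386, 0.1662, 0.1662], E[r] = 0.9960, γ^t·E[r] = 0.326385, running G = 4.381198

G = 4.3812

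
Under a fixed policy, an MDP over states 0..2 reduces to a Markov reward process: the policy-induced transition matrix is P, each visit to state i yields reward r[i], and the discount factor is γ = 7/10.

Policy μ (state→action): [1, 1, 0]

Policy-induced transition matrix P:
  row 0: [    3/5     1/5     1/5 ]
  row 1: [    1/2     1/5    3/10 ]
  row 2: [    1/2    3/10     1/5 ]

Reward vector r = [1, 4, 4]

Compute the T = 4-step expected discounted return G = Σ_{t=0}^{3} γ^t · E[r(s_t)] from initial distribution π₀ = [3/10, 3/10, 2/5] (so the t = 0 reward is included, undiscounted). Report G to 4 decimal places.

G = 6.7347

t=0: π = [0.3000, 0.3000, 0.4000], E[r] = 3.1000, γ^t·E[r] = 3.100000, running G = 3.100000
t=1: π = [0.5300, 0.2400, 0.2300], E[r] = 2.4100, γ^t·E[r] = 1.687000, running G = 4.787000
t=2: π = [0.5530, 0.2230, 0.2240], E[r] = 2.3410, γ^t·E[r] = 1.147090, running G = 5.934090
t=3: π = [0.5553, 0.2224, 0.2223], E[r] = 2.3341, γ^t·E[r] = 0.800596, running G = 6.734686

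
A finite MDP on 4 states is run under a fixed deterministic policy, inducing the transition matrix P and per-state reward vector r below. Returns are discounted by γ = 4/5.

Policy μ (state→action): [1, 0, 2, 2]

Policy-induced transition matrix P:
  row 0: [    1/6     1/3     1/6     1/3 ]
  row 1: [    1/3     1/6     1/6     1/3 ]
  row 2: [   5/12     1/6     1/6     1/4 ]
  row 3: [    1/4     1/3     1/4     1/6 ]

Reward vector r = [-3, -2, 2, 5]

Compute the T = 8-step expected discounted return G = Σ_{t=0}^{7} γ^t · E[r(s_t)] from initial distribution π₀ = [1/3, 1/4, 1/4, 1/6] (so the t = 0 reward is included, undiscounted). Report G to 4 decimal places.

t=0: π = [0.3333, 0.2500, 0.2500, 0.1667], E[r] = -0.1667, γ^t·E[r] = -0.166667, running G = -0.166667
t=1: π = [0.2847, 0.2500, 0.1806, 0.2847], E[r] = 0.4306, γ^t·E[r] = 0.344444, running G = 0.177778
t=2: π = [0.2772, 0.2616, 0.1904, 0.2708], E[r] = 0.3802, γ^t·E[r] = 0.243333, running G = 0.421111
t=3: π = [0.2804, 0.2580, 0.1892, 0.2723], E[r] = 0.3828, γ^t·E[r] = 0.196000, running G = 0.617111
t=4: π = [0.2797, 0.2588, 0.1894, 0.2722], E[r] = 0.3830, γ^t·E[r] = 0.156877, running G = 0.773988
t=5: π = [0.2798, 0.2586, 0.1893, 0.2722], E[r] = 0.3829, γ^t·E[r] = 0.125471, running G = 0.899459
t=6: π = [0.2798, 0.2587, 0.1893, 0.2722], E[r] = 0.3829, γ^t·E[r] = 0.100382, running G = 0.999842
t=7: π = [0.2798, 0.2587, 0.1893, 0.2722], E[r] = 0.3829, γ^t·E[r] = 0.080305, running G = 1.080147

G = 1.0801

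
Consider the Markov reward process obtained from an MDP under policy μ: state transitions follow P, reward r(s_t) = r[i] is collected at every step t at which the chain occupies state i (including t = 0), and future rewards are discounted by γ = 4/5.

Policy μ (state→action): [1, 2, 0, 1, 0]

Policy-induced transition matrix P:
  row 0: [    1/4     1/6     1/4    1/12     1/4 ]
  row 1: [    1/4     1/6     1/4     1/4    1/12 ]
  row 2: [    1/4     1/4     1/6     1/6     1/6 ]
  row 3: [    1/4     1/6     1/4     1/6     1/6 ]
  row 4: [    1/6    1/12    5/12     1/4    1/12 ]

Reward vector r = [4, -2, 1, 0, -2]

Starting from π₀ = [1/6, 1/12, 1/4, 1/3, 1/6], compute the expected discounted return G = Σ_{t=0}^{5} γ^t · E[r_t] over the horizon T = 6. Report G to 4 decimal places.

t=0: π = [0.1667, 0.0833, 0.2500, 0.3333, 0.1667], E[r] = 0.4167, γ^t·E[r] = 0.416667, running G = 0.416667
t=1: π = [0.2361, 0.1736, 0.2569, 0.1736, 0.1597], E[r] = 0.5347, γ^t·E[r] = 0.427778, running G = 0.844444
t=2: π = [0.2367, 0.1748, 0.2552, 0.1748, 0.1586], E[r] = 0.5353, γ^t·E[r] = 0.342593, running G = 1.187037
t=3: π = [0.2368, 0.1747, 0.2552, 0.1747, 0.1586], E[r] = 0.5356, γ^t·E[r] = 0.274247, running G = 1.461284
t=4: π = [0.2368, 0.1747, 0.2552, 0.1747, 0.1586], E[r] = 0.5356, γ^t·E[r] = 0.219396, running G = 1.680680
t=5: π = [0.2368, 0.1747, 0.2552, 0.1747, 0.1586], E[r] = 0.5356, γ^t·E[r] = 0.175516, running G = 1.856196

G = 1.8562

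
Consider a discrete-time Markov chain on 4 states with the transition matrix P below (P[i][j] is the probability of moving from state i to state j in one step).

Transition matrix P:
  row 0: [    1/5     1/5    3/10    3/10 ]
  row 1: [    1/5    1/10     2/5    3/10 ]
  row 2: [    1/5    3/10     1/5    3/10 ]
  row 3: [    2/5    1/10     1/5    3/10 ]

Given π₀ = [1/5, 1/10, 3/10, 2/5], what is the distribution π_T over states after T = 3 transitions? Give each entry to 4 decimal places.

π = [0.2600, 0.1788, 0.2612, 0.3000]

t=0: π = [0.2000, 0.1000, 0.3000, 0.4000]
t=1: π = [0.2800, 0.1800, 0.2400, 0.3000]
t=2: π = [0.2600, 0.1760, 0.2640, 0.3000]
t=3: π = [0.2600, 0.1788, 0.2612, 0.3000]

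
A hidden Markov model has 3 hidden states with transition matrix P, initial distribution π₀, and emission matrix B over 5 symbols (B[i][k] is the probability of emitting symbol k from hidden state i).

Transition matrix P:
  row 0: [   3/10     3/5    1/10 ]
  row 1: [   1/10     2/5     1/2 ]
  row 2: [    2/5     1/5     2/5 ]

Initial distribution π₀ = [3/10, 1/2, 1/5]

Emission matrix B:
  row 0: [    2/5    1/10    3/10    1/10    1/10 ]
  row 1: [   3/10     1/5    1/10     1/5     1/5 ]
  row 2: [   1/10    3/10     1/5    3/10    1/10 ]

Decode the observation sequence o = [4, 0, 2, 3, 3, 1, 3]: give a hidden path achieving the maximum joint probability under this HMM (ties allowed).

path = [1, 1, 2, 2, 2, 2, 2]

t=0: δ = [3.000e-02, 1.000e-01, 2.000e-02]  (obs o_0=4)
t=1: δ = [4.000e-03, 1.200e-02, 5.000e-03]  ψ = [1, 1, 1]  (obs o_1=0)
t=2: δ = [6.000e-04, 4.800e-04, 1.200e-03]  ψ = [2, 1, 1]  (obs o_2=2)
t=3: δ = [4.800e-05, 7.200e-05, 1.440e-04]  ψ = [2, 0, 2]  (obs o_3=3)
t=4: δ = [5.760e-06, 5.760e-06, 1.728e-05]  ψ = [2, 0, 2]  (obs o_4=3)
t=5: δ = [6.912e-07, 6.912e-07, 2.074e-06]  ψ = [2, 0, 2]  (obs o_5=1)
t=6: δ = [8.294e-08, 8.294e-08, 2.488e-07]  ψ = [2, 0, 2]  (obs o_6=3)
backtrack: best end state = 2; path = [1, 1, 2, 2, 2, 2, 2]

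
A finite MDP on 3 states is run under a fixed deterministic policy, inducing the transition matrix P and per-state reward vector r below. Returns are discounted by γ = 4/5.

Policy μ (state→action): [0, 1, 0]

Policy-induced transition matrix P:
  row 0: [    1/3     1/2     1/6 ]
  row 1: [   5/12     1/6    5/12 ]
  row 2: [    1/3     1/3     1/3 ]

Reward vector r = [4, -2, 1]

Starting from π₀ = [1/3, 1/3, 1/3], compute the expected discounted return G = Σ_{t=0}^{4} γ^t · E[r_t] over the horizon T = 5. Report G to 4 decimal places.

G = 3.5396

t=0: π = [0.3333, 0.3333, 0.3333], E[r] = 1.0000, γ^t·E[r] = 1.000000, running G = 1.000000
t=1: π = [0.3611, 0.3333, 0.3056], E[r] = 1.0833, γ^t·E[r] = 0.866667, running G = 1.866667
t=2: π = [0.3611, 0.3380, 0.3009], E[r] = 1.0694, γ^t·E[r] = 0.684444, running G = 2.551111
t=3: π = [0.3615, 0.3372, 0.3013], E[r] = 1.0729, γ^t·E[r] = 0.549333, running G = 3.100444
t=4: π = [0.3614, 0.3374, 0.3012], E[r] = 1.0721, γ^t·E[r] = 0.439151, running G = 3.539595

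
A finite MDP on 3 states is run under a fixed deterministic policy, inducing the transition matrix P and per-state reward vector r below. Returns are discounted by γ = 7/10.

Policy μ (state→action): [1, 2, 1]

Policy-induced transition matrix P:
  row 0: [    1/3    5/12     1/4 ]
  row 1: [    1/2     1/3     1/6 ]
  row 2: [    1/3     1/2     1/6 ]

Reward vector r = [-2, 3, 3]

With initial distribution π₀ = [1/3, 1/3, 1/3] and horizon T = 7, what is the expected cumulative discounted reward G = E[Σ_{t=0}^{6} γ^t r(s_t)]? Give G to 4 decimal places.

G = 3.4247

t=0: π = [0.3333, 0.3333, 0.3333], E[r] = 1.3333, γ^t·E[r] = 1.333333, running G = 1.333333
t=1: π = [0.3889, 0.4167, 0.1944], E[r] = 1.0556, γ^t·E[r] = 0.738889, running G = 2.072222
t=2: π = [0.4028, 0.3981, 0.1991], E[r] = 0.9861, γ^t·E[r] = 0.483194, running G = 2.555417
t=3: π = [0.3997, 0.4001, 0.2002], E[r] = 1.0015, γ^t·E[r] = 0.343529, running G = 2.898946
t=4: π = [0.4000, 0.4000, 0.2000], E[r] = 0.9999, γ^t·E[r] = 0.240085, running G = 3.139031
t=5: π = [0.4000, 0.4000, 0.2000], E[r] = 1.0000, γ^t·E[r] = 0.168068, running G = 3.307099
t=6: π = [0.4000, 0.4000, 0.2000], E[r] = 1.0000, γ^t·E[r] = 0.117649, running G = 3.424748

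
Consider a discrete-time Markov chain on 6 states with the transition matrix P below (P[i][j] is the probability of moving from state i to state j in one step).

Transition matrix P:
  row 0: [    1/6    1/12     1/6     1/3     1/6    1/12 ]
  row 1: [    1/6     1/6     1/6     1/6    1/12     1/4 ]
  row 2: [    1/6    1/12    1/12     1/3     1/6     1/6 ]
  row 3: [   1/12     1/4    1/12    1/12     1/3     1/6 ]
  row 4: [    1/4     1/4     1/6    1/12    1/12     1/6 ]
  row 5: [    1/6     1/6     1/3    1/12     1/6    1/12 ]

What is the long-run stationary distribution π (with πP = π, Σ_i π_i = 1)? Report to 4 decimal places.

Balance equations π_j = Σ_i π_i·P[i][j]:
  π_0 = 1/6·π_0 + 1/6·π_1 + 1/6·π_2 + 1/12·π_3 + 1/4·π_4 + 1/6·π_5
  π_1 = 1/12·π_0 + 1/6·π_1 + 1/12·π_2 + 1/4·π_3 + 1/4·π_4 + 1/6·π_5
  π_2 = 1/6·π_0 + 1/6·π_1 + 1/12·π_2 + 1/12·π_3 + 1/6·π_4 + 1/3·π_5
  π_3 = 1/3·π_0 + 1/6·π_1 + 1/3·π_2 + 1/12·π_3 + 1/12·π_4 + 1/12·π_5
  π_4 = 1/6·π_0 + 1/12·π_1 + 1/6·π_2 + 1/3·π_3 + 1/12·π_4 + 1/6·π_5
  normalize: π_0 + π_1 + π_2 + π_3 + π_4 + π_5 = 1
Solving the linear system gives exactly π = [59179/357067, 60071/357067, 58459/357067, 64171/357067, 60185/357067, 55002/357067].

π = [0.1657, 0.1682, 0.1637, 0.1797, 0.1686, 0.1540]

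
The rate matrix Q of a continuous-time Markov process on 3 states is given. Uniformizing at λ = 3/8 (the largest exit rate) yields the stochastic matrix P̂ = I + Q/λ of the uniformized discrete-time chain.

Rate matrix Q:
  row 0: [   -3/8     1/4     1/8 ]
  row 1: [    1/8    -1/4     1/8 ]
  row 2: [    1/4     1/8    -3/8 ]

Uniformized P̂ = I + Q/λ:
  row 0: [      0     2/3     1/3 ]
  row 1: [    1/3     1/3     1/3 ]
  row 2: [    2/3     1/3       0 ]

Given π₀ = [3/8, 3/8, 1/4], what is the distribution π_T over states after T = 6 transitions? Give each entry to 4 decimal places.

π = [0.3126, 0.4374, 0.2500]

t=0: π = [0.3750, 0.3750, 0.2500]
t=1: π = [0.2917, 0.4583, 0.2500]
t=2: π = [0.3194, 0.4306, 0.2500]
t=3: π = [0.3102, 0.4398, 0.2500]
t=4: π = [0.3133, 0.4367, 0.2500]
t=5: π = [0.3122, 0.4378, 0.2500]
t=6: π = [0.3126, 0.4374, 0.2500]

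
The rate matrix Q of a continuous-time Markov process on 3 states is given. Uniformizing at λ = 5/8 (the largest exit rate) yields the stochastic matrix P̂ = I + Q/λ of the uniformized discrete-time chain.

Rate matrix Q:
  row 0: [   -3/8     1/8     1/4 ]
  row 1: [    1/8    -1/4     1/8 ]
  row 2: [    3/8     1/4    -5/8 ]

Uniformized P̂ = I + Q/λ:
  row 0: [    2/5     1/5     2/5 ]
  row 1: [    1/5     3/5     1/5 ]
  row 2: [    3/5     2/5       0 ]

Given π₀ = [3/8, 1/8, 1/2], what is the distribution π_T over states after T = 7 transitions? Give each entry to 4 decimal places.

π = [0.3638, 0.4090, 0.2272]

t=0: π = [0.3750, 0.1250, 0.5000]
t=1: π = [0.4750, 0.3500, 0.1750]
t=2: π = [0.3650, 0.3750, 0.2600]
t=3: π = [0.3770, 0.4020, 0.2210]
t=4: π = [0.3638, 0.4050, 0.2312]
t=5: π = [0.3652, 0.4082, 0.2265]
t=6: π = [0.3637, 0.4086, 0.2277]
t=7: π = [0.3638, 0.4090, 0.2272]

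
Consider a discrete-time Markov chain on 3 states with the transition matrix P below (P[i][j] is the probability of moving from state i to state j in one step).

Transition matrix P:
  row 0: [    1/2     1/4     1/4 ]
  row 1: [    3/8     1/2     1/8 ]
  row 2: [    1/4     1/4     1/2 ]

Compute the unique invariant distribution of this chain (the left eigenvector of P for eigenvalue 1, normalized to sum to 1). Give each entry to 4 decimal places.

Balance equations π_j = Σ_i π_i·P[i][j]:
  π_0 = 1/2·π_0 + 3/8·π_1 + 1/4·π_2
  π_1 = 1/4·π_0 + 1/2·π_1 + 1/4·π_2
  normalize: π_0 + π_1 + π_2 = 1
Solving the linear system gives exactly π = [7/18, 1/3, 5/18].

π = [0.3889, 0.3333, 0.2778]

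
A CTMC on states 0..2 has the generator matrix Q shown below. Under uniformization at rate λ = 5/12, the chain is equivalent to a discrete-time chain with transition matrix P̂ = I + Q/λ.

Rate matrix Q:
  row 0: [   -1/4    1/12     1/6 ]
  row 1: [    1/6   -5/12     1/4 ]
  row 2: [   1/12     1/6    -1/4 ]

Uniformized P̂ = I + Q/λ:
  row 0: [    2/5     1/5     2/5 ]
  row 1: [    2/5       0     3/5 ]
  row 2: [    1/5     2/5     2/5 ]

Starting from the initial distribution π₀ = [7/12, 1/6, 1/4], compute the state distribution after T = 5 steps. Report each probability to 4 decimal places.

π = [0.3104, 0.2413, 0.4483]

t=0: π = [0.5833, 0.1667, 0.2500]
t=1: π = [0.3500, 0.2167, 0.4333]
t=2: π = [0.3133, 0.2433, 0.4433]
t=3: π = [0.3113, 0.2400, 0.4487]
t=4: π = [0.3103, 0.2417, 0.4480]
t=5: π = [0.3104, 0.2413, 0.4483]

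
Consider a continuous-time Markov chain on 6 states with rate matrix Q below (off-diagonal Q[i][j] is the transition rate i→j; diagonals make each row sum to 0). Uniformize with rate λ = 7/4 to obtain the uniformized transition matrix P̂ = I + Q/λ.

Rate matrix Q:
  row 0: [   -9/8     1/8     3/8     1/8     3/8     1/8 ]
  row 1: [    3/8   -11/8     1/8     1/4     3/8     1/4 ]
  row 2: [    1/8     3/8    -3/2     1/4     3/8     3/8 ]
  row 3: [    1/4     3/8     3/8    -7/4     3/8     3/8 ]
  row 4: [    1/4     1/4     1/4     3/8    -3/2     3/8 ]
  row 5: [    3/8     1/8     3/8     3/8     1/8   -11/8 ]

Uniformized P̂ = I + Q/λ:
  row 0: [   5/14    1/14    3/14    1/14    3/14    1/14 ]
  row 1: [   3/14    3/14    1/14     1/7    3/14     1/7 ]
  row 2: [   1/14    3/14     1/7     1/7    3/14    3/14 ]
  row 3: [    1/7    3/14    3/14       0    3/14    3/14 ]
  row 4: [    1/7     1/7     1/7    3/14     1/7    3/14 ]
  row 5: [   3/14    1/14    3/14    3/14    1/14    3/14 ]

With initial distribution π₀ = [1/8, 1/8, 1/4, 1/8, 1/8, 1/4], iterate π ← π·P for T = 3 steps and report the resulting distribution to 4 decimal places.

t=0: π = [0.1250, 0.1250, 0.2500, 0.1250, 0.1250, 0.2500]
t=1: π = [0.1786, 0.1518, 0.1696, 0.1429, 0.1696, 0.1875]
t=2: π = [0.1932, 0.1499, 0.1684, 0.1352, 0.1754, 0.1779]
t=3: π = [0.1957, 0.1487, 0.1683, 0.1350, 0.1763, 0.1760]

π = [0.1957, 0.1487, 0.1683, 0.1350, 0.1763, 0.1760]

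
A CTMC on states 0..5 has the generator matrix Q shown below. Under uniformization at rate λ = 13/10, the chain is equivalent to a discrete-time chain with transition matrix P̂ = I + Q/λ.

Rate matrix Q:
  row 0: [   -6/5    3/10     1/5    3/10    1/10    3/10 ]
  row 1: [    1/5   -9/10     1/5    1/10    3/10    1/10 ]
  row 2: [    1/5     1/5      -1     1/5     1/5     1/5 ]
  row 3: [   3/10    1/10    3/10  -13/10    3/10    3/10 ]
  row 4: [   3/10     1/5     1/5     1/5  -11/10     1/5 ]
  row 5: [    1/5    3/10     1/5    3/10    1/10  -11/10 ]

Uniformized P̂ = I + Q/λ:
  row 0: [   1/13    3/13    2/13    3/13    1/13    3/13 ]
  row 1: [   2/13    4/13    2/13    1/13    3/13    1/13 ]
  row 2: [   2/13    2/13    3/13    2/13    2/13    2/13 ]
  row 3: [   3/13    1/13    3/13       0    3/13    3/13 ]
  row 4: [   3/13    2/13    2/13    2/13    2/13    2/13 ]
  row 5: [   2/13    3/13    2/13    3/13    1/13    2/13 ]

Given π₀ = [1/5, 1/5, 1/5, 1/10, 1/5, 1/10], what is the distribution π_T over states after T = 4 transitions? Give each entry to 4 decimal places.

π = [0.1641, 0.1986, 0.1785, 0.1418, 0.1550, 0.1621]

t=0: π = [0.2000, 0.2000, 0.2000, 0.1000, 0.2000, 0.1000]
t=1: π = [0.1615, 0.2000, 0.1769, 0.1462, 0.1538, 0.1615]
t=2: π = [0.1645, 0.1982, 0.1787, 0.1408, 0.1556, 0.1621]
t=3: π = [0.1640, 0.1986, 0.1784, 0.1421, 0.1548, 0.1621]
t=4: π = [0.1641, 0.1986, 0.1785, 0.1418, 0.1550, 0.1621]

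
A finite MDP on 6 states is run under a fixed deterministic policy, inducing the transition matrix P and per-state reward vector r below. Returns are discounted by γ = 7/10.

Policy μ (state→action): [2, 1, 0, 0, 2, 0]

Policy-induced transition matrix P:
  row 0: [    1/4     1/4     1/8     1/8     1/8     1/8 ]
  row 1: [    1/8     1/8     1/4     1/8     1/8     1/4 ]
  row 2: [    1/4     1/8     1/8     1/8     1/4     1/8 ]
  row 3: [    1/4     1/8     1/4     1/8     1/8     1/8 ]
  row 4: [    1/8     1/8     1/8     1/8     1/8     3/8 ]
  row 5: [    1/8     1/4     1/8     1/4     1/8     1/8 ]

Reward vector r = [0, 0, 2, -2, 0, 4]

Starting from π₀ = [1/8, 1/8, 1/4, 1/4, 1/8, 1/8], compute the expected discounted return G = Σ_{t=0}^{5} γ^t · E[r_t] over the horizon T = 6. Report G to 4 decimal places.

t=0: π = [0.1250, 0.1250, 0.2500, 0.2500, 0.1250, 0.1250], E[r] = 0.5000, γ^t·E[r] = 0.500000, running G = 0.500000
t=1: π = [0.2031, 0.1563, 0.1719, 0.1406, 0.1563, 0.1719], E[r] = 0.7500, γ^t·E[r] = 0.525000, running G = 1.025000
t=2: π = [0.1895, 0.1719, 0.1621, 0.1465, 0.1465, 0.1836], E[r] = 0.7656, γ^t·E[r] = 0.375156, running G = 1.400156
t=3: π = [0.1873, 0.1716, 0.1648, 0.1479, 0.1453, 0.1831], E[r] = 0.7661, γ^t·E[r] = 0.262777, running G = 1.662933
t=4: π = [0.1875, 0.1713, 0.1649, 0.1479, 0.1456, 0.1828], E[r] = 0.7652, γ^t·E[r] = 0.183724, running G = 1.846657
t=5: π = [0.1875, 0.1713, 0.1649, 0.1478, 0.1456, 0.1828], E[r] = 0.7654, γ^t·E[r] = 0.128632, running G = 1.975290

G = 1.9753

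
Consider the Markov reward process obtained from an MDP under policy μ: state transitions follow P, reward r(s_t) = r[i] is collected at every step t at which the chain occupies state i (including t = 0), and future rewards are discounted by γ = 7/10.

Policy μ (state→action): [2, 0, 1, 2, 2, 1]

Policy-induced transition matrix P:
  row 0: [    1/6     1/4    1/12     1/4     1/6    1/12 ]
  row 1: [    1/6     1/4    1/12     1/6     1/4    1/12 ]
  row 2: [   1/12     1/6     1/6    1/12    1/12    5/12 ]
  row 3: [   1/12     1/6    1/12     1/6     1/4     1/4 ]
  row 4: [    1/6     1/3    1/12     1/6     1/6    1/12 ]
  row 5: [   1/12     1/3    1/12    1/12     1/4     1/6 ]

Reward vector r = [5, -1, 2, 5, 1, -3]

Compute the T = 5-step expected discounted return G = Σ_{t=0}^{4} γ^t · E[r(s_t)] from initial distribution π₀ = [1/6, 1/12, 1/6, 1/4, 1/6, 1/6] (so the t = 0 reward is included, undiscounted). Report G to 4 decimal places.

t=0: π = [0.1667, 0.0833, 0.1667, 0.2500, 0.1667, 0.1667], E[r] = 2.0000, γ^t·E[r] = 2.000000, running G = 2.000000
t=1: π = [0.1181, 0.2431, 0.0972, 0.1528, 0.1944, 0.1944], E[r] = 0.9167, γ^t·E[r] = 0.641667, running G = 2.641667
t=2: π = [0.1296, 0.2616, 0.0914, 0.1522, 0.2078, 0.1574], E[r] = 1.0660, γ^t·E[r] = 0.522326, running G = 3.163993
t=3: π = [0.1332, 0.2601, 0.0910, 0.1567, 0.2066, 0.1523], E[r] = 1.1214, γ^t·E[r] = 0.384651, running G = 3.548644
t=4: π = [0.1333, 0.2593, 0.0909, 0.1575, 0.2065, 0.1525], E[r] = 1.1259, γ^t·E[r] = 0.270317, running G = 3.818961

G = 3.8190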